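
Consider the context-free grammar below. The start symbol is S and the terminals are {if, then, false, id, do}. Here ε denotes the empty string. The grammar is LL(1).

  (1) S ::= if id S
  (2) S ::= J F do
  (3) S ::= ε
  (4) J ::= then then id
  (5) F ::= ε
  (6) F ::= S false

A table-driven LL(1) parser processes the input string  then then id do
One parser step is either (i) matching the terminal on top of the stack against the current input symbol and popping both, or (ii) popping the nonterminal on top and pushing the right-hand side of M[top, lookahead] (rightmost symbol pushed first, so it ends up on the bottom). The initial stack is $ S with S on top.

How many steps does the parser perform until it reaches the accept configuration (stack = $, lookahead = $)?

step 1: stack=$ S  input=then then id do $  — expand S ::= J F do
step 2: stack=$ do F J  input=then then id do $  — expand J ::= then then id
step 3: stack=$ do F id then then  input=then then id do $  — match then
step 4: stack=$ do F id then  input=then id do $  — match then
step 5: stack=$ do F id  input=id do $  — match id
step 6: stack=$ do F  input=do $  — expand F ::= ε
step 7: stack=$ do  input=do $  — match do
Accept reached after 7 steps.

7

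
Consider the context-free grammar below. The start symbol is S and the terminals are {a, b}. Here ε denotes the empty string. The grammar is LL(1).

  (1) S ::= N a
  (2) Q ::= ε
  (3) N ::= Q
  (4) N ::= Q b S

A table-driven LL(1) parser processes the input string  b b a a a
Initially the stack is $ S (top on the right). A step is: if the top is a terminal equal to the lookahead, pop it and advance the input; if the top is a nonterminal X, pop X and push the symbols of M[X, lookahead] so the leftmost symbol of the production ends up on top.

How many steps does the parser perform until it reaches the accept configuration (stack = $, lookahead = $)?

14

step 1: stack=$ S  input=b b a a a $  — expand S ::= N a
step 2: stack=$ a N  input=b b a a a $  — expand N ::= Q b S
step 3: stack=$ a S b Q  input=b b a a a $  — expand Q ::= ε
step 4: stack=$ a S b  input=b b a a a $  — match b
step 5: stack=$ a S  input=b a a a $  — expand S ::= N a
step 6: stack=$ a a N  input=b a a a $  — expand N ::= Q b S
step 7: stack=$ a a S b Q  input=b a a a $  — expand Q ::= ε
step 8: stack=$ a a S b  input=b a a a $  — match b
step 9: stack=$ a a S  input=a a a $  — expand S ::= N a
step 10: stack=$ a a a N  input=a a a $  — expand N ::= Q
step 11: stack=$ a a a Q  input=a a a $  — expand Q ::= ε
step 12: stack=$ a a a  input=a a a $  — match a
step 13: stack=$ a a  input=a a $  — match a
step 14: stack=$ a  input=a $  — match a
Accept reached after 14 steps.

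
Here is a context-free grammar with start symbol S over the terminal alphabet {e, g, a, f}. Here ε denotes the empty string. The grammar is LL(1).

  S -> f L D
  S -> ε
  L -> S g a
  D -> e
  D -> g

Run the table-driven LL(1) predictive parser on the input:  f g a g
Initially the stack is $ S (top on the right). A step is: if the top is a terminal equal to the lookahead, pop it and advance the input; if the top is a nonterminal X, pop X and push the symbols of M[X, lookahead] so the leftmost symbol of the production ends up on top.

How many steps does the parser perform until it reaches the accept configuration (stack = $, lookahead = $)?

8

     Stack      Input      Action
  1  $ S        f g a g $  expand S -> f L D
  2  $ D L f    f g a g $  match f
  3  $ D L      g a g $    expand L -> S g a
  4  $ D a g S  g a g $    expand S -> ε
  5  $ D a g    g a g $    match g
  6  $ D a      a g $      match a
  7  $ D        g $        expand D -> g
  8  $ g        g $        match g
Accept reached after 8 steps.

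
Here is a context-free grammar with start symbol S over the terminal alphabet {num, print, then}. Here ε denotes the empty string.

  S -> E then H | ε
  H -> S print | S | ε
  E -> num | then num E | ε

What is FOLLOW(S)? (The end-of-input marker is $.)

FIRST(E) = {ε, num, then}
FIRST(S) = {ε, num, then}  (via E then H)
FIRST(H) = {ε, num, print, then}  (via S print, S)
FOLLOW(S) includes $ since S is the start symbol.
FOLLOW(E): in S->E then H, E is followed by then H with FIRST {then}; in E->then num E, the suffix after E is empty (adds nothing new). Thus FOLLOW(E) = {then}.
FOLLOW(S): in H->S print, S is followed by print with FIRST {print}; in H->S, the suffix after S is empty, so FOLLOW(S) ⊇ FOLLOW(H) = {$, print}. Thus FOLLOW(S) = {$, print}.
FOLLOW(H): in S->E then H, the suffix after H is empty, so FOLLOW(H) ⊇ FOLLOW(S) = {$, print}. Thus FOLLOW(H) = {$, print}.

{$, print}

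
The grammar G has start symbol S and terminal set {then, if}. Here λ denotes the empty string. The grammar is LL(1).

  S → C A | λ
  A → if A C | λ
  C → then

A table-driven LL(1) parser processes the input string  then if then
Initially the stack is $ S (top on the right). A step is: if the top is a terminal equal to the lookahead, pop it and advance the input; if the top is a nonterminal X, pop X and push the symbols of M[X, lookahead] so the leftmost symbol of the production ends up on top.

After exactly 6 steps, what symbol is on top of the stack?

     Stack     Input           Action
  1  $ S       then if then $  expand S → C A
  2  $ A C     then if then $  expand C → then
  3  $ A then  then if then $  match then
  4  $ A       if then $       expand A → if A C
  5  $ C A if  if then $       match if
  6  $ C A     then $          expand A → λ
Stack after step 6: $ C (top = C).

C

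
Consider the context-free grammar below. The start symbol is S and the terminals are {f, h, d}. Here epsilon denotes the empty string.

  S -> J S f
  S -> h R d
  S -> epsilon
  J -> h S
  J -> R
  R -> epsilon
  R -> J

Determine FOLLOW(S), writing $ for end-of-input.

FIRST(S): from S->J S f we get {f, h}; from S->h R d we get {h}; from S->epsilon we get {epsilon}. So FIRST(S) = {epsilon, f, h}.
FIRST(J): from J->h S we get {h}; from J->R we get {epsilon, h}. So FIRST(J) = {epsilon, h}.
FIRST(R): from R->epsilon we get {epsilon}; from R->J we get {epsilon, h}. So FIRST(R) = {epsilon, h}.
FOLLOW(S) includes $ since S is the start symbol.
FOLLOW(S): in S->J S f, S is followed by f with FIRST {f}; in J->h S, the suffix after S is empty, so FOLLOW(S) ⊇ FOLLOW(J) = {d, f, h}. Thus FOLLOW(S) = {$, d, f, h}.
FOLLOW(J): in S->J S f, J is followed by S f with FIRST {f, h}; in R->J, the suffix after J is empty, so FOLLOW(J) ⊇ FOLLOW(R) = {d, f, h}. Thus FOLLOW(J) = {d, f, h}.
FOLLOW(R): in S->h R d, R is followed by d with FIRST {d}; in J->R, the suffix after R is empty, so FOLLOW(R) ⊇ FOLLOW(J) = {d, f, h}. Thus FOLLOW(R) = {d, f, h}.

{$, d, f, h}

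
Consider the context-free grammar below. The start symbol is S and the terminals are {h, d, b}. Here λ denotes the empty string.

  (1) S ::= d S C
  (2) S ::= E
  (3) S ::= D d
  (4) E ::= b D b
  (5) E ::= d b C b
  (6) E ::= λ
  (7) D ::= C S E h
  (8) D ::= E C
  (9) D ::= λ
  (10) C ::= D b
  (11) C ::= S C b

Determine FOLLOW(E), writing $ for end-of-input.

{$, b, d, h}

FIRST(E) = {λ, b, d}
FIRST(S) = {λ, b, d}  (via E, D d)
FIRST(D) = {λ, b, d}  (via C S E h, E C)
FIRST(C) = {b, d}  (via D b, S C b)
FOLLOW(S) includes $ since S is the start symbol.
FOLLOW(S): in S::=d S C, S is followed by C with FIRST {b, d}; in D::=C S E h, S is followed by E h with FIRST {b, d, h}; in C::=S C b, S is followed by C b with FIRST {b, d}. Thus FOLLOW(S) = {$, b, d, h}.
FOLLOW(E): in S::=E, the suffix after E is empty, so FOLLOW(E) ⊇ FOLLOW(S) = {$, b, d, h}; in D::=C S E h, E is followed by h with FIRST {h}; in D::=E C, E is followed by C with FIRST {b, d}. Thus FOLLOW(E) = {$, b, d, h}.
FOLLOW(D): in S::=D d, D is followed by d with FIRST {d}; in E::=b D b, D is followed by b with FIRST {b}; in C::=D b, D is followed by b with FIRST {b}. Thus FOLLOW(D) = {b, d}.
FOLLOW(C): in S::=d S C, the suffix after C is empty, so FOLLOW(C) ⊇ FOLLOW(S) = {$, b, d, h}; in E::=d b C b, C is followed by b with FIRST {b}; in D::=C S E h, C is followed by S E h with FIRST {b, d, h}; in D::=E C, the suffix after C is empty, so FOLLOW(C) ⊇ FOLLOW(D) = {b, d}; in C::=S C b, C is followed by b with FIRST {b}. Thus FOLLOW(C) = {$, b, d, h}.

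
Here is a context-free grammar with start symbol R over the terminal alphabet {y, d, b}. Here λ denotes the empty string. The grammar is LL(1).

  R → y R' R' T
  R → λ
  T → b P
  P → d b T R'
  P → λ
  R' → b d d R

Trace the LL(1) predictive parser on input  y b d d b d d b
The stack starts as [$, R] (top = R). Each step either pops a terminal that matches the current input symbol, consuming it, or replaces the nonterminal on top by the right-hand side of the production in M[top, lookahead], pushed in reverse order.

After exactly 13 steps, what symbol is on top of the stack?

step 1: stack=$ R  input=y b d d b d d b $  — expand R → y R' R' T
step 2: stack=$ T R' R' y  input=y b d d b d d b $  — match y
step 3: stack=$ T R' R'  input=b d d b d d b $  — expand R' → b d d R
step 4: stack=$ T R' R d d b  input=b d d b d d b $  — match b
step 5: stack=$ T R' R d d  input=d d b d d b $  — match d
step 6: stack=$ T R' R d  input=d b d d b $  — match d
step 7: stack=$ T R' R  input=b d d b $  — expand R → λ
step 8: stack=$ T R'  input=b d d b $  — expand R' → b d d R
step 9: stack=$ T R d d b  input=b d d b $  — match b
step 10: stack=$ T R d d  input=d d b $  — match d
step 11: stack=$ T R d  input=d b $  — match d
step 12: stack=$ T R  input=b $  — expand R → λ
step 13: stack=$ T  input=b $  — expand T → b P
Stack after step 13: $ P b (top = b).

b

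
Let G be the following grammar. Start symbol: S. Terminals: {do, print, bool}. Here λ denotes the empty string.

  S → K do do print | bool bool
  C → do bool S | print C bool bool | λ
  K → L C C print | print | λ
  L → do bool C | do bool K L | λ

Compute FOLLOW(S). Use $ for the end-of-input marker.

{$, bool, do, print}

FIRST(C) = {λ, do, print}
FIRST(L) = {λ, do}
FIRST(K) = {λ, do, print}  (via L C C print)
FIRST(S) = {bool, do, print}  (via K do do print)
FOLLOW(S) includes $ since S is the start symbol.
FOLLOW(L): in K→L C C print, L is followed by C C print with FIRST {do, print}; in L→do bool K L, the suffix after L is empty (adds nothing new). Thus FOLLOW(L) = {do, print}.
FOLLOW(C): in C→print C bool bool, C is followed by bool bool with FIRST {bool}; in K→L C C print (occurrence 1), C is followed by C print with FIRST {do, print}; in K→L C C print (occurrence 2), C is followed by print with FIRST {print}; in L→do bool C, the suffix after C is empty, so FOLLOW(C) ⊇ FOLLOW(L) = {do, print}. Thus FOLLOW(C) = {bool, do, print}.
FOLLOW(S): in C→do bool S, the suffix after S is empty, so FOLLOW(S) ⊇ FOLLOW(C) = {bool, do, print}. Thus FOLLOW(S) = {$, bool, do, print}.
FOLLOW(K): in S→K do do print, K is followed by do do print with FIRST {do}; in L→do bool K L, K is followed by L with FIRST {λ, do}; in L→do bool K L, the suffix after K is nullable, so FOLLOW(K) ⊇ FOLLOW(L) = {do, print}. Thus FOLLOW(K) = {do, print}.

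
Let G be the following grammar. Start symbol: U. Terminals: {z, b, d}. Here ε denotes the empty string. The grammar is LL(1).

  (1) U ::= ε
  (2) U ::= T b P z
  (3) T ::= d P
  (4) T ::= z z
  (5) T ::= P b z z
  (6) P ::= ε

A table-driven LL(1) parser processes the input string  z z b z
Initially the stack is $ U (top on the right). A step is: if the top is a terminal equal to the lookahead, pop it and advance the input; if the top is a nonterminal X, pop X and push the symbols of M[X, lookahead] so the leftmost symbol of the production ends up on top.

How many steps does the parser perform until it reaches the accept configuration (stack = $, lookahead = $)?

7

step 1: stack=$ U  input=z z b z $  — expand U ::= T b P z
step 2: stack=$ z P b T  input=z z b z $  — expand T ::= z z
step 3: stack=$ z P b z z  input=z z b z $  — match z
step 4: stack=$ z P b z  input=z b z $  — match z
step 5: stack=$ z P b  input=b z $  — match b
step 6: stack=$ z P  input=z $  — expand P ::= ε
step 7: stack=$ z  input=z $  — match z
Accept reached after 7 steps.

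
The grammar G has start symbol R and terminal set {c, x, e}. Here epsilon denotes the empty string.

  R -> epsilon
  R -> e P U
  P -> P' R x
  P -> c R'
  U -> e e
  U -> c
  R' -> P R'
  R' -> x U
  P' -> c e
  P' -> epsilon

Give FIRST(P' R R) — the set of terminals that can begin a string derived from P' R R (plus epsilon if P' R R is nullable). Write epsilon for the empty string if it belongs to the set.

FIRST(R) = {epsilon, e}
FIRST(U) = {c, e}
FIRST(P') = {epsilon, c}
FIRST(P) = {c, e, x}  (via P' R x)
FIRST(R') = {c, e, x}  (via P R')
FIRST(P' R R): take FIRST of each symbol in turn, carrying on past any symbol whose FIRST contains epsilon; result {epsilon, c, e}.

{epsilon, c, e}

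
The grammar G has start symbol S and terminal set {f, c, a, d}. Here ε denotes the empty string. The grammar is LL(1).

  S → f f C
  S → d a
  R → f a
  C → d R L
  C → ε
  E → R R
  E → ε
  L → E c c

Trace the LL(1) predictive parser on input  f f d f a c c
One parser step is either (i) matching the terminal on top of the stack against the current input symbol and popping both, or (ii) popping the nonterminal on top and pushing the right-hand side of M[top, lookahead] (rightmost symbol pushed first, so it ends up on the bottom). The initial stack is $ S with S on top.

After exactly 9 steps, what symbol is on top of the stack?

step 1: stack=$ S  input=f f d f a c c $  — expand S → f f C
step 2: stack=$ C f f  input=f f d f a c c $  — match f
step 3: stack=$ C f  input=f d f a c c $  — match f
step 4: stack=$ C  input=d f a c c $  — expand C → d R L
step 5: stack=$ L R d  input=d f a c c $  — match d
step 6: stack=$ L R  input=f a c c $  — expand R → f a
step 7: stack=$ L a f  input=f a c c $  — match f
step 8: stack=$ L a  input=a c c $  — match a
step 9: stack=$ L  input=c c $  — expand L → E c c
Stack after step 9: $ c c E (top = E).

E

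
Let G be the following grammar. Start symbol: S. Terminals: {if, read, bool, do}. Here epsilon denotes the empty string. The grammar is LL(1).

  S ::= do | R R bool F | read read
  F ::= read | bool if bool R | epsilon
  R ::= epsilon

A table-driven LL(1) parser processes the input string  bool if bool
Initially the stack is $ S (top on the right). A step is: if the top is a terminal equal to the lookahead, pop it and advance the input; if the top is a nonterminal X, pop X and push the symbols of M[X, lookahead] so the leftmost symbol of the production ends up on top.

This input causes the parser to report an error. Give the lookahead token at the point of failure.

     Stack         Input           Action
  1  $ S           bool if bool $  expand S ::= R R bool F
  2  $ F bool R R  bool if bool $  expand R ::= epsilon
  3  $ F bool R    bool if bool $  expand R ::= epsilon
  4  $ F bool      bool if bool $  match bool
  5  $ F           if bool $       error: M[F, if] is empty

if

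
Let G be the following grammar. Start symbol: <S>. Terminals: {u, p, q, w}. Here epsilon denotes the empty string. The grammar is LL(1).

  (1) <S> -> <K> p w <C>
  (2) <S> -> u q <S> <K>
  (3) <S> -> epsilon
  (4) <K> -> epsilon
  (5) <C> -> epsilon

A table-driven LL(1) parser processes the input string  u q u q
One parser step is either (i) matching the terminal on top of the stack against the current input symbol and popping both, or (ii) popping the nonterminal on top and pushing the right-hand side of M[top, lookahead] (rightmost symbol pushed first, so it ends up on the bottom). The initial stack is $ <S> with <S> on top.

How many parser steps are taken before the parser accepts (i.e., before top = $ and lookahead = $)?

step 1: stack=$ <S>  input=u q u q $  — expand <S> -> u q <S> <K>
step 2: stack=$ <K> <S> q u  input=u q u q $  — match u
step 3: stack=$ <K> <S> q  input=q u q $  — match q
step 4: stack=$ <K> <S>  input=u q $  — expand <S> -> u q <S> <K>
step 5: stack=$ <K> <K> <S> q u  input=u q $  — match u
step 6: stack=$ <K> <K> <S> q  input=q $  — match q
step 7: stack=$ <K> <K> <S>  input=$  — expand <S> -> epsilon
step 8: stack=$ <K> <K>  input=$  — expand <K> -> epsilon
step 9: stack=$ <K>  input=$  — expand <K> -> epsilon
Accept reached after 9 steps.

9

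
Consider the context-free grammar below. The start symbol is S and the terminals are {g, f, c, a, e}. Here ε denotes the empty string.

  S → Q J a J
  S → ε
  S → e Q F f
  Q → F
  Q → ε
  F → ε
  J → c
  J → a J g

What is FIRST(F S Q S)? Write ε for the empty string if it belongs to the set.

{ε, a, c, e}

FIRST(F): from F→ε we get {ε}. So FIRST(F) = {ε}.
FIRST(J): from J→c we get {c}; from J→a J g we get {a}. So FIRST(J) = {a, c}.
FIRST(Q): from Q→F we get {ε}; from Q→ε we get {ε}. So FIRST(Q) = {ε}.
FIRST(S): from S→Q J a J we get {a, c}; from S→ε we get {ε}; from S→e Q F f we get {e}. So FIRST(S) = {ε, a, c, e}.
FIRST(F S Q S): take FIRST of each symbol in turn, carrying on past any symbol whose FIRST contains ε; result {ε, a, c, e}.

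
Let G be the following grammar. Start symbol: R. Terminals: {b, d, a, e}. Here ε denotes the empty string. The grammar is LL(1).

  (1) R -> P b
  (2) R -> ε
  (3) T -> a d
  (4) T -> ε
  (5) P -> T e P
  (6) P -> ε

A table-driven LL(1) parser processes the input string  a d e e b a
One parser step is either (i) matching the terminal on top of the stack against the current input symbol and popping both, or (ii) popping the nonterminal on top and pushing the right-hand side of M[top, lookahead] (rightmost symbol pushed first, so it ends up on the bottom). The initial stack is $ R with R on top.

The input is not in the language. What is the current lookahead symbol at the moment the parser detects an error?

a

step 1: stack=$ R  input=a d e e b a $  — expand R -> P b
step 2: stack=$ b P  input=a d e e b a $  — expand P -> T e P
step 3: stack=$ b P e T  input=a d e e b a $  — expand T -> a d
step 4: stack=$ b P e d a  input=a d e e b a $  — match a
step 5: stack=$ b P e d  input=d e e b a $  — match d
step 6: stack=$ b P e  input=e e b a $  — match e
step 7: stack=$ b P  input=e b a $  — expand P -> T e P
step 8: stack=$ b P e T  input=e b a $  — expand T -> ε
step 9: stack=$ b P e  input=e b a $  — match e
step 10: stack=$ b P  input=b a $  — expand P -> ε
step 11: stack=$ b  input=b a $  — match b
step 12: stack=$  input=a $  — error: stack empty but input remains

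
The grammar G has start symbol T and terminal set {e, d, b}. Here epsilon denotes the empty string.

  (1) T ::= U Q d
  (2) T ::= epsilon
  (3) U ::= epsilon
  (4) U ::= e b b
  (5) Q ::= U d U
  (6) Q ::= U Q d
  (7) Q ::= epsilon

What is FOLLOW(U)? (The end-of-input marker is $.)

{d, e}

FIRST(U) = {epsilon, e}
FIRST(Q) = {epsilon, d, e}  (via U d U, U Q d)
FIRST(T) = {epsilon, d, e}  (via U Q d)
FOLLOW(T) includes $ since T is the start symbol.
FOLLOW(T): T appears on no right-hand side. Thus FOLLOW(T) = {$}.
FOLLOW(Q): in T::=U Q d, Q is followed by d with FIRST {d}; in Q::=U Q d, Q is followed by d with FIRST {d}. Thus FOLLOW(Q) = {d}.
FOLLOW(U): in T::=U Q d, U is followed by Q d with FIRST {d, e}; in Q::=U d U (occurrence 1), U is followed by d U with FIRST {d}; in Q::=U d U (occurrence 2), the suffix after U is empty, so FOLLOW(U) ⊇ FOLLOW(Q) = {d}; in Q::=U Q d, U is followed by Q d with FIRST {d, e}. Thus FOLLOW(U) = {d, e}.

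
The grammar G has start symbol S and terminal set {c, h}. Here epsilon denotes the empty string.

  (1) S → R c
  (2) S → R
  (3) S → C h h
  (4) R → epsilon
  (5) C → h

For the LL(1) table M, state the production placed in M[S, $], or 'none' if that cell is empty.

FIRST(R): from R→epsilon we get {epsilon}. So FIRST(R) = {epsilon}.
FIRST(C): from C→h we get {h}. So FIRST(C) = {h}.
FIRST(S): from S→R c we get {c}; from S→R we get {epsilon}; from S→C h h we get {h}. So FIRST(S) = {epsilon, c, h}.
FOLLOW(S) includes $ since S is the start symbol.
FOLLOW(S): S appears on no right-hand side. Thus FOLLOW(S) = {$}.
For S → R c: FIRST(R c) = {c}, so it goes in M[S, t] for t ∈ {c}.
For S → R: FIRST(R) = {epsilon}, so it goes in M[S, t] for t ∈ {}; since epsilon ∈ FIRST, also for every t ∈ FOLLOW(S) = {$}.
For S → C h h: FIRST(C h h) = {h}, so it goes in M[S, t] for t ∈ {h}.

S → R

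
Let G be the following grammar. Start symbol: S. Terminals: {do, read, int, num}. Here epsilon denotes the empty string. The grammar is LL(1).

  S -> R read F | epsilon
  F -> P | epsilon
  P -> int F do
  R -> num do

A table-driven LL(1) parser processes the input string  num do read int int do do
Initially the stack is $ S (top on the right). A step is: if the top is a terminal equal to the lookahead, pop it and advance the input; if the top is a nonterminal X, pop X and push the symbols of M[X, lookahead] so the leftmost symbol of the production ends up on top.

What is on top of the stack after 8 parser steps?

     Stack            Input                        Action
  1  $ S              num do read int int do do $  expand S -> R read F
  2  $ F read R       num do read int int do do $  expand R -> num do
  3  $ F read do num  num do read int int do do $  match num
  4  $ F read do      do read int int do do $      match do
  5  $ F read         read int int do do $         match read
  6  $ F              int int do do $              expand F -> P
  7  $ P              int int do do $              expand P -> int F do
  8  $ do F int       int int do do $              match int
Stack after step 8: $ do F (top = F).

F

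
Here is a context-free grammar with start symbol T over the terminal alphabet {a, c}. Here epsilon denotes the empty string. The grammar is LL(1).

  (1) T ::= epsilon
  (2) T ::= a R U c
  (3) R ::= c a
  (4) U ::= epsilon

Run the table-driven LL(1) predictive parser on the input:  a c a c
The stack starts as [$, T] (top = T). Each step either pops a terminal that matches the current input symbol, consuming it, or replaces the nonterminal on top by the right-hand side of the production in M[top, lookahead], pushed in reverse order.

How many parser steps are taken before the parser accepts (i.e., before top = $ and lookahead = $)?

step 1: stack=$ T  input=a c a c $  — expand T ::= a R U c
step 2: stack=$ c U R a  input=a c a c $  — match a
step 3: stack=$ c U R  input=c a c $  — expand R ::= c a
step 4: stack=$ c U a c  input=c a c $  — match c
step 5: stack=$ c U a  input=a c $  — match a
step 6: stack=$ c U  input=c $  — expand U ::= epsilon
step 7: stack=$ c  input=c $  — match c
Accept reached after 7 steps.

7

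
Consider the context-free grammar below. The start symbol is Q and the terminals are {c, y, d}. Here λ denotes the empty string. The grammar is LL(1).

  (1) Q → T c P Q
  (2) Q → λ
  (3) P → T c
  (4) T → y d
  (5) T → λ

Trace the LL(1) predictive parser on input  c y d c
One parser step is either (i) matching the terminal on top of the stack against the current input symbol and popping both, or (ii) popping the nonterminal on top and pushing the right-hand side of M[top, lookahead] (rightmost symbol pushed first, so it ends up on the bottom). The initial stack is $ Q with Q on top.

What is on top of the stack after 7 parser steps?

c

step 1: stack=$ Q  input=c y d c $  — expand Q → T c P Q
step 2: stack=$ Q P c T  input=c y d c $  — expand T → λ
step 3: stack=$ Q P c  input=c y d c $  — match c
step 4: stack=$ Q P  input=y d c $  — expand P → T c
step 5: stack=$ Q c T  input=y d c $  — expand T → y d
step 6: stack=$ Q c d y  input=y d c $  — match y
step 7: stack=$ Q c d  input=d c $  — match d
Stack after step 7: $ Q c (top = c).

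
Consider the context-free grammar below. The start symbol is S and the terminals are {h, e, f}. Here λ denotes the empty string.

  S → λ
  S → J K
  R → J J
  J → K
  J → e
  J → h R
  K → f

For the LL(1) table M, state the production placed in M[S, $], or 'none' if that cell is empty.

S → λ

FIRST(K) = {f}
FIRST(J) = {e, f, h}  (via K)
FIRST(S) = {λ, e, f, h}  (via J K)
FIRST(R) = {e, f, h}  (via J J)
FOLLOW(S) includes $ since S is the start symbol.
FOLLOW(S): S appears on no right-hand side. Thus FOLLOW(S) = {$}.
For S → λ: FIRST(λ) = {λ}, so it goes in M[S, t] for t ∈ {}; since λ ∈ FIRST, also for every t ∈ FOLLOW(S) = {$}.
For S → J K: FIRST(J K) = {e, f, h}, so it goes in M[S, t] for t ∈ {e, f, h}.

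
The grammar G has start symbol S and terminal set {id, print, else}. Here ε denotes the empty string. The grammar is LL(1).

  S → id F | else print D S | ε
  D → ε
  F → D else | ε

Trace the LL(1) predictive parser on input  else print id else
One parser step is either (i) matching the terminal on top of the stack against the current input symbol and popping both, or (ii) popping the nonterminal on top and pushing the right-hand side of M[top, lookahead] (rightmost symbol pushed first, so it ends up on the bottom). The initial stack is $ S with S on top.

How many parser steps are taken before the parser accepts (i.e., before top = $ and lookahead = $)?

9

step 1: stack=$ S  input=else print id else $  — expand S → else print D S
step 2: stack=$ S D print else  input=else print id else $  — match else
step 3: stack=$ S D print  input=print id else $  — match print
step 4: stack=$ S D  input=id else $  — expand D → ε
step 5: stack=$ S  input=id else $  — expand S → id F
step 6: stack=$ F id  input=id else $  — match id
step 7: stack=$ F  input=else $  — expand F → D else
step 8: stack=$ else D  input=else $  — expand D → ε
step 9: stack=$ else  input=else $  — match else
Accept reached after 9 steps.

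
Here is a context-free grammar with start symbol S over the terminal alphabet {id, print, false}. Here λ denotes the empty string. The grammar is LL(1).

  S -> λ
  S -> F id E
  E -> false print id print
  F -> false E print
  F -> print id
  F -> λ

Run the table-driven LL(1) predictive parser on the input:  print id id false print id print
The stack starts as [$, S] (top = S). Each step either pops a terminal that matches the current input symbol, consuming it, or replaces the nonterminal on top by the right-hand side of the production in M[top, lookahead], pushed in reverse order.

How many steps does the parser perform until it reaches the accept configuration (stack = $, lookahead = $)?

step 1: stack=$ S  input=print id id false print id print $  — expand S -> F id E
step 2: stack=$ E id F  input=print id id false print id print $  — expand F -> print id
step 3: stack=$ E id id print  input=print id id false print id print $  — match print
step 4: stack=$ E id id  input=id id false print id print $  — match id
step 5: stack=$ E id  input=id false print id print $  — match id
step 6: stack=$ E  input=false print id print $  — expand E -> false print id print
step 7: stack=$ print id print false  input=false print id print $  — match false
step 8: stack=$ print id print  input=print id print $  — match print
step 9: stack=$ print id  input=id print $  — match id
step 10: stack=$ print  input=print $  — match print
Accept reached after 10 steps.

10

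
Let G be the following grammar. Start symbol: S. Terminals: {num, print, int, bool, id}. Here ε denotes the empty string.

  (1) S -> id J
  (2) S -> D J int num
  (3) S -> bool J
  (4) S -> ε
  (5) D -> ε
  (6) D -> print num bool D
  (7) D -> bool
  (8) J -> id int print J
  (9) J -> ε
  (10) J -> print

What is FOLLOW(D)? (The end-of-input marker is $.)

FIRST(D): from D->ε we get {ε}; from D->print num bool D we get {print}; from D->bool we get {bool}. So FIRST(D) = {ε, bool, print}.
FIRST(J): from J->id int print J we get {id}; from J->ε we get {ε}; from J->print we get {print}. So FIRST(J) = {ε, id, print}.
FIRST(S): from S->id J we get {id}; from S->D J int num we get {bool, id, int, print}; from S->bool J we get {bool}; from S->ε we get {ε}. So FIRST(S) = {ε, bool, id, int, print}.
FOLLOW(S) includes $ since S is the start symbol.
FOLLOW(S): S appears on no right-hand side. Thus FOLLOW(S) = {$}.
FOLLOW(D): in S->D J int num, D is followed by J int num with FIRST {id, int, print}; in D->print num bool D, the suffix after D is empty (adds nothing new). Thus FOLLOW(D) = {id, int, print}.
FOLLOW(J): in S->id J, the suffix after J is empty, so FOLLOW(J) ⊇ FOLLOW(S) = {$}; in S->D J int num, J is followed by int num with FIRST {int}; in S->bool J, the suffix after J is empty, so FOLLOW(J) ⊇ FOLLOW(S) = {$}; in J->id int print J, the suffix after J is empty (adds nothing new). Thus FOLLOW(J) = {$, int}.

{id, int, print}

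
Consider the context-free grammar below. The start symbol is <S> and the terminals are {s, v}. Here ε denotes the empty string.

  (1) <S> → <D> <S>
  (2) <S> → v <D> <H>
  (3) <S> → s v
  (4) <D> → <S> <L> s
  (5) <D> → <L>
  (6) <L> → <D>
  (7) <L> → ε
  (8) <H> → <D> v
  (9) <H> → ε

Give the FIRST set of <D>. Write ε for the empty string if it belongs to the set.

{ε, s, v}

FIRST(<S>) = {s, v}  (via <D> <S>)
FIRST(<D>) = {ε, s, v}  (via <S> <L> s, <L>)
FIRST(<L>) = {ε, s, v}  (via <D>)
FIRST(<H>) = {ε, s, v}  (via <D> v)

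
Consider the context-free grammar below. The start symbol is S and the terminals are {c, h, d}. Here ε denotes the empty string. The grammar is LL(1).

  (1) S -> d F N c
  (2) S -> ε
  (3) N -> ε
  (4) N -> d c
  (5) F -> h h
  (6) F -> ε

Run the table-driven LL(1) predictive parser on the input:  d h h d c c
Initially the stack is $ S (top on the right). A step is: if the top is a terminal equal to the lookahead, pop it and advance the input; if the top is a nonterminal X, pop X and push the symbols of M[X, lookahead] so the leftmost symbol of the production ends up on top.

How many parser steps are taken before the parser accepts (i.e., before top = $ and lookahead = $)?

9

     Stack      Input          Action
  1  $ S        d h h d c c $  expand S -> d F N c
  2  $ c N F d  d h h d c c $  match d
  3  $ c N F    h h d c c $    expand F -> h h
  4  $ c N h h  h h d c c $    match h
  5  $ c N h    h d c c $      match h
  6  $ c N      d c c $        expand N -> d c
  7  $ c c d    d c c $        match d
  8  $ c c      c c $          match c
  9  $ c        c $            match c
Accept reached after 9 steps.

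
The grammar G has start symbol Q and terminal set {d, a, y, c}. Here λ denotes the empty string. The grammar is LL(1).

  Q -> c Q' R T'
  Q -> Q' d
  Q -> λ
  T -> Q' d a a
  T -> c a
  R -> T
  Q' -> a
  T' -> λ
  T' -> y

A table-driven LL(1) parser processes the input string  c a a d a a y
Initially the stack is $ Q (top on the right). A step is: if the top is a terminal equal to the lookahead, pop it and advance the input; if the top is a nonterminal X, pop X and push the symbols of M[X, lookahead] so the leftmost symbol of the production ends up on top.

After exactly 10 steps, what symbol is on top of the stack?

a

      Stack          Input            Action
   1  $ Q            c a a d a a y $  expand Q -> c Q' R T'
   2  $ T' R Q' c    c a a d a a y $  match c
   3  $ T' R Q'      a a d a a y $    expand Q' -> a
   4  $ T' R a       a a d a a y $    match a
   5  $ T' R         a d a a y $      expand R -> T
   6  $ T' T         a d a a y $      expand T -> Q' d a a
   7  $ T' a a d Q'  a d a a y $      expand Q' -> a
   8  $ T' a a d a   a d a a y $      match a
   9  $ T' a a d     d a a y $        match d
  10  $ T' a a       a a y $          match a
Stack after step 10: $ T' a (top = a).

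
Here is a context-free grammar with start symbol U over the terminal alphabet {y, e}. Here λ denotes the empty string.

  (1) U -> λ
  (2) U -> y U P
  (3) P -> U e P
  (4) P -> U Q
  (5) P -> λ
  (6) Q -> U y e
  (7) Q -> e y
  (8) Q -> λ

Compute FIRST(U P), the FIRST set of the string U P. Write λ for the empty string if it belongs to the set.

{λ, e, y}

FIRST(U) = {λ, y}
FIRST(Q) = {λ, e, y}  (via U y e)
FIRST(P) = {λ, e, y}  (via U e P, U Q)
FIRST(U P): take FIRST of each symbol in turn, carrying on past any symbol whose FIRST contains λ; result {λ, e, y}.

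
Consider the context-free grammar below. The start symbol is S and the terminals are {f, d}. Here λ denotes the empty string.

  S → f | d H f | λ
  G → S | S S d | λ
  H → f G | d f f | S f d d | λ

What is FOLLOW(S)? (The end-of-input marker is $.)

FIRST(S) = {λ, d, f}
FIRST(G) = {λ, d, f}  (via S, S S d)
FIRST(H) = {λ, d, f}  (via S f d d)
FOLLOW(S) includes $ since S is the start symbol.
FOLLOW(H): in S→d H f, H is followed by f with FIRST {f}. Thus FOLLOW(H) = {f}.
FOLLOW(G): in H→f G, the suffix after G is empty, so FOLLOW(G) ⊇ FOLLOW(H) = {f}. Thus FOLLOW(G) = {f}.
FOLLOW(S): in G→S, the suffix after S is empty, so FOLLOW(S) ⊇ FOLLOW(G) = {f}; in G→S S d (occurrence 1), S is followed by S d with FIRST {d, f}; in G→S S d (occurrence 2), S is followed by d with FIRST {d}; in H→S f d d, S is followed by f d d with FIRST {f}. Thus FOLLOW(S) = {$, d, f}.

{$, d, f}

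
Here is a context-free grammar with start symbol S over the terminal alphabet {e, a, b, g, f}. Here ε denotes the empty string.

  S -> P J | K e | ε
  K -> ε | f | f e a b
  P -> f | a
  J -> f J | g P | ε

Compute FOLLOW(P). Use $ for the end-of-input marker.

FIRST(K): from K->ε we get {ε}; from K->f we get {f}; from K->f e a b we get {f}. So FIRST(K) = {ε, f}.
FIRST(P): from P->f we get {f}; from P->a we get {a}. So FIRST(P) = {a, f}.
FIRST(J): from J->f J we get {f}; from J->g P we get {g}; from J->ε we get {ε}. So FIRST(J) = {ε, f, g}.
FIRST(S): from S->P J we get {a, f}; from S->K e we get {e, f}; from S->ε we get {ε}. So FIRST(S) = {ε, a, e, f}.
FOLLOW(S) includes $ since S is the start symbol.
FOLLOW(S): S appears on no right-hand side. Thus FOLLOW(S) = {$}.
FOLLOW(K): in S->K e, K is followed by e with FIRST {e}. Thus FOLLOW(K) = {e}.
FOLLOW(J): in S->P J, the suffix after J is empty, so FOLLOW(J) ⊇ FOLLOW(S) = {$}; in J->f J, the suffix after J is empty (adds nothing new). Thus FOLLOW(J) = {$}.
FOLLOW(P): in S->P J, P is followed by J with FIRST {ε, f, g}; in S->P J, the suffix after P is nullable, so FOLLOW(P) ⊇ FOLLOW(S) = {$}; in J->g P, the suffix after P is empty, so FOLLOW(P) ⊇ FOLLOW(J) = {$}. Thus FOLLOW(P) = {$, f, g}.

{$, f, g}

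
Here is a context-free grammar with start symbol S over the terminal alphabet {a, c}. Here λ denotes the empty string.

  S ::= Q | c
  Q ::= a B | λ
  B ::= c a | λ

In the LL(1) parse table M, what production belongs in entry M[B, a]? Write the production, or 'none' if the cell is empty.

none

FIRST(Q) = {λ, a}
FIRST(B) = {λ, c}
FIRST(S) = {λ, a, c}  (via Q)
FOLLOW(S) includes $ since S is the start symbol.
FOLLOW(Q): in S::=Q, the suffix after Q is empty, so FOLLOW(Q) ⊇ FOLLOW(S) = {$}. Thus FOLLOW(Q) = {$}.
FOLLOW(B): in Q::=a B, the suffix after B is empty, so FOLLOW(B) ⊇ FOLLOW(Q) = {$}. Thus FOLLOW(B) = {$}.
For B ::= c a: FIRST(c a) = {c}, so it goes in M[B, t] for t ∈ {c}.
For B ::= λ: FIRST(λ) = {λ}, so it goes in M[B, t] for t ∈ {}; since λ ∈ FIRST, also for every t ∈ FOLLOW(B) = {$}.
None of these place a production in M[B, a].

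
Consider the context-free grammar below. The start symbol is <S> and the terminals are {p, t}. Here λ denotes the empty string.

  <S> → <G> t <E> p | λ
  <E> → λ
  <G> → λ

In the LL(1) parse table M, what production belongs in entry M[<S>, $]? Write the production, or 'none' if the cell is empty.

FIRST(<E>): from <E>→λ we get {λ}. So FIRST(<E>) = {λ}.
FIRST(<G>): from <G>→λ we get {λ}. So FIRST(<G>) = {λ}.
FIRST(<S>): from <S>→<G> t <E> p we get {t}; from <S>→λ we get {λ}. So FIRST(<S>) = {λ, t}.
FOLLOW(<S>) includes $ since <S> is the start symbol.
FOLLOW(<S>): <S> appears on no right-hand side. Thus FOLLOW(<S>) = {$}.
For <S> → <G> t <E> p: FIRST(<G> t <E> p) = {t}, so it goes in M[<S>, t] for t ∈ {t}.
For <S> → λ: FIRST(λ) = {λ}, so it goes in M[<S>, t] for t ∈ {}; since λ ∈ FIRST, also for every t ∈ FOLLOW(<S>) = {$}.

<S> → λ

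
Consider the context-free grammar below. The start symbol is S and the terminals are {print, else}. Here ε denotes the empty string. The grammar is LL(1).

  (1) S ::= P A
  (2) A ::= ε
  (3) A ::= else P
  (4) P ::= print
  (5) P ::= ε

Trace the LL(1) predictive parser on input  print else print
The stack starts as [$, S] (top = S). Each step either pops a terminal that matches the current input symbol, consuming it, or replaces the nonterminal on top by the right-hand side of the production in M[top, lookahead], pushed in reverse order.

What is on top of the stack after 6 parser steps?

step 1: stack=$ S  input=print else print $  — expand S ::= P A
step 2: stack=$ A P  input=print else print $  — expand P ::= print
step 3: stack=$ A print  input=print else print $  — match print
step 4: stack=$ A  input=else print $  — expand A ::= else P
step 5: stack=$ P else  input=else print $  — match else
step 6: stack=$ P  input=print $  — expand P ::= print
Stack after step 6: $ print (top = print).

print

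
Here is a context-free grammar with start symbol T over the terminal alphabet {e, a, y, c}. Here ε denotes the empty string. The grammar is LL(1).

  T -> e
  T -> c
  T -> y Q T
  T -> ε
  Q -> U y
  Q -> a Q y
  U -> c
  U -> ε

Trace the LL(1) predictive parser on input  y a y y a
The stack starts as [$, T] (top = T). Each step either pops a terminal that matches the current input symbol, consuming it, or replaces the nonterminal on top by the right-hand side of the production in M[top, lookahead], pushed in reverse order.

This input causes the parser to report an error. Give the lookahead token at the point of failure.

a

     Stack      Input        Action
  1  $ T        y a y y a $  expand T -> y Q T
  2  $ T Q y    y a y y a $  match y
  3  $ T Q      a y y a $    expand Q -> a Q y
  4  $ T y Q a  a y y a $    match a
  5  $ T y Q    y y a $      expand Q -> U y
  6  $ T y y U  y y a $      expand U -> ε
  7  $ T y y    y y a $      match y
  8  $ T y      y a $        match y
  9  $ T        a $          error: M[T, a] is empty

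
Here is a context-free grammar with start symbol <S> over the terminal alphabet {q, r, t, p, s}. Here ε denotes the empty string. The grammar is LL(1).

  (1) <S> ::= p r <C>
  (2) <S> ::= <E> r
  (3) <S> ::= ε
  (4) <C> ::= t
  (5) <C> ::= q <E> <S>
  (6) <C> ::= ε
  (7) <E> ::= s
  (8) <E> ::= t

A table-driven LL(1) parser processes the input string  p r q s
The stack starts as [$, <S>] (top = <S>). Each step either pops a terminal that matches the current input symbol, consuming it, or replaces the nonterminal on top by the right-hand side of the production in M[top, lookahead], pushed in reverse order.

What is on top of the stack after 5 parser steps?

<E>

step 1: stack=$ <S>  input=p r q s $  — expand <S> ::= p r <C>
step 2: stack=$ <C> r p  input=p r q s $  — match p
step 3: stack=$ <C> r  input=r q s $  — match r
step 4: stack=$ <C>  input=q s $  — expand <C> ::= q <E> <S>
step 5: stack=$ <S> <E> q  input=q s $  — match q
Stack after step 5: $ <S> <E> (top = <E>).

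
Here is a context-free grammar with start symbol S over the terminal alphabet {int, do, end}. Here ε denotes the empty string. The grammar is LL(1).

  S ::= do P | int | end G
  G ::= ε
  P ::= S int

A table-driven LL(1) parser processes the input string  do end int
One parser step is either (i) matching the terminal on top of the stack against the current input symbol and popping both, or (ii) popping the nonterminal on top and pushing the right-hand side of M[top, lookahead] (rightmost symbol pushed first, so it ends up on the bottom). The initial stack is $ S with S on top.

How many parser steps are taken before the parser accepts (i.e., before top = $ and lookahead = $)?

7

step 1: stack=$ S  input=do end int $  — expand S ::= do P
step 2: stack=$ P do  input=do end int $  — match do
step 3: stack=$ P  input=end int $  — expand P ::= S int
step 4: stack=$ int S  input=end int $  — expand S ::= end G
step 5: stack=$ int G end  input=end int $  — match end
step 6: stack=$ int G  input=int $  — expand G ::= ε
step 7: stack=$ int  input=int $  — match int
Accept reached after 7 steps.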